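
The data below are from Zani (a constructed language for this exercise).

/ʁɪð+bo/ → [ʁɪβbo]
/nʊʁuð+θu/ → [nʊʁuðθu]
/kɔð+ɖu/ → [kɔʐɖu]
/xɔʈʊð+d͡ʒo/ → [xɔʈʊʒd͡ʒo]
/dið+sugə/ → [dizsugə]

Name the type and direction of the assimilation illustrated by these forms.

Comparing underlying and surface forms, /ð/ → [β] is the alternation; the neighbouring /b/ is constant.
/ð/ is dental while /b/ is bilabial; the output [β] is bilabial, matching the trigger — so the feature that spreads is place.
Manner and voice are unchanged, so the assimilation is partial, not total.
The other alternating forms pattern the same way: /ð/ → [ʐ] before /ɖ/ (dental → retroflex, matching retroflex); /ð/ → [ʒ] before /d͡ʒ/ (dental → postalveolar, matching postalveolar); /ð/ → [z] before /s/ (dental → alveolar, matching alveolar) — only place changes, and always toward the following segment.
No alternation appears in [nʊʁuðθu]: there the adjacent consonants already agree in place (/ð/ and /θ/ are both dental), so this form is consistent with the same rule.
The trigger is the following segment, so the direction is regressive (anticipatory).

regressive place assimilation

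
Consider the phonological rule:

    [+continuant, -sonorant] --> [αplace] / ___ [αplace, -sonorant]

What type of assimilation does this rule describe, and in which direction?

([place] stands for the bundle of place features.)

The shared variable α links the value of the place features (abbreviated [place]) on the target to the same value on the neighbouring segment, so place is the feature that assimilates.
The conditioning segment sits to the right of the focus bar, meaning the trigger follows the segment that changes — regressive assimilation.

regressive place assimilation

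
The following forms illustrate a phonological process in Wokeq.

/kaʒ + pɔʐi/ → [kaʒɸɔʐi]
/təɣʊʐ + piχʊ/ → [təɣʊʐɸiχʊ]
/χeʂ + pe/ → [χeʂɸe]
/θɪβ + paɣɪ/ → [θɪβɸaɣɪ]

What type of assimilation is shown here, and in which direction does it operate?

Comparing underlying and surface forms, /p/ → [ɸ] is the alternation; the neighbouring /ʒ/ is constant.
/p/ is a stop while /ʒ/ is a fricative; the output [ɸ] is a fricative, matching the trigger — so the feature that spreads is manner.
Place and voice are unchanged, so the assimilation is partial, not total.
The other alternating forms pattern the same way: /p/ → [ɸ] after /ʐ/ (stop → fricative, matching a fricative); /p/ → [ɸ] after /ʂ/ (stop → fricative, matching a fricative); /p/ → [ɸ] after /β/ (stop → fricative, matching a fricative) — only manner changes, and always toward the preceding segment.
Since the segment that changes follows the conditioning segment, the assimilation is progressive.

progressive manner assimilation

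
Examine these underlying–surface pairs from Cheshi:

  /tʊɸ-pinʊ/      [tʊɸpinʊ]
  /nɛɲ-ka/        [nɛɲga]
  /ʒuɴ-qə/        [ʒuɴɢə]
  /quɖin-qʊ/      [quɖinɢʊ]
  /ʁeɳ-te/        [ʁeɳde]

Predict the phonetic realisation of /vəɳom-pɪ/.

The data show progressive voicing assimilation: /k/ → [g] after /ɲ/; /q/ → [ɢ] after /ɴ/; /q/ → [ɢ] after /n/; /t/ → [d] after /ɳ/. In each pair only voicing changes, matching the preceding consonant, while place and manner stay constant.
No alternation appears in [tʊɸpinʊ]: there the adjacent consonants already agree in voicing (/p/ and /ɸ/ are both voiceless), so this form is consistent with the same rule.
The rule targets /p/ (voiceless bilabial stop), which sits after the trigger /m/ (voiced).
A voiced bilabial stop is [b], so the surface segment is [b].

[vəɳombɪ]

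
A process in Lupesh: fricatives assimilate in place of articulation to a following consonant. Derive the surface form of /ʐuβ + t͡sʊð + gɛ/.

/β/ is a voiced bilabial fricative. The following trigger /t͡s/ is alveolar, so /β/ must become alveolar as well.
A voiced alveolar fricative is [z], so the surface segment is [z].
At the second juncture, /ð/ likewise becomes [ɣ] adjacent to /g/.

[ʐuzt͡sʊɣgɛ]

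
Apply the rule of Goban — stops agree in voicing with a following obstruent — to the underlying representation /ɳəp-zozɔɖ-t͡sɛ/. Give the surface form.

The rule targets /p/ (voiceless bilabial stop), which sits before the trigger /z/ (voiced).
Changing only its voicing to voiced gives [b] — the voiced bilabial stop.
At the second juncture, /ɖ/ likewise becomes [ʈ] adjacent to /t͡s/.

[ɳəbzozɔʈt͡sɛ]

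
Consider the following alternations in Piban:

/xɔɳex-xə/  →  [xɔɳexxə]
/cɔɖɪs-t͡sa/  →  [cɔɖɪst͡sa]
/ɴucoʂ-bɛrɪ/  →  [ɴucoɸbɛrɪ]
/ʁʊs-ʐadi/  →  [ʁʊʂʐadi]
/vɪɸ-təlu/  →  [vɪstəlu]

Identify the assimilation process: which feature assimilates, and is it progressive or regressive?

Underlying /ʂ/ is realised as [ɸ] next to /b/; /b/ itself does not change.
/ʂ/ is retroflex while /b/ is bilabial; the output [ɸ] is bilabial, matching the trigger — so the feature that spreads is place.
Manner and voice are unchanged, so the assimilation is partial, not total.
The other alternating forms pattern the same way: /s/ → [ʂ] before /ʐ/ (alveolar → retroflex, matching retroflex); /ɸ/ → [s] before /t/ (bilabial → alveolar, matching alveolar) — only place changes, and always toward the following segment.
No alternation appears in [xɔɳexxə], [cɔɖɪst͡sa]: there the adjacent consonants already agree in place (/x/ and /x/ are both velar; /s/ and /t͡s/ are both alveolar), so these forms are consistent with the same rule.
The trigger is the following segment, so the direction is regressive (anticipatory).

regressive place assimilation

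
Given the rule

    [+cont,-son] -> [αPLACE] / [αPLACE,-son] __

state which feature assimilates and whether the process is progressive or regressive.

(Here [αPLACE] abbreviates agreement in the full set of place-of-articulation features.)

progressive place assimilation

The shared variable α links the value of the place features (abbreviated [PLACE]) on the target to the same value on the neighbouring segment, so place is the feature that assimilates.
The conditioning segment sits to the left of the focus bar, meaning the trigger precedes the segment that changes — progressive assimilation.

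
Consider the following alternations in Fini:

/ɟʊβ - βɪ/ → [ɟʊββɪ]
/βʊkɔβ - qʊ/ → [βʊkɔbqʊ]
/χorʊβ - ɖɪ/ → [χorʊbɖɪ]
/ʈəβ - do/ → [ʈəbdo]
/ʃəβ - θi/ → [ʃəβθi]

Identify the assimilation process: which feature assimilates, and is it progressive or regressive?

Comparing underlying and surface forms, /β/ → [b] is the alternation; the neighbouring /q/ is constant.
/β/ is a fricative while /q/ is a stop; the output [b] is a stop, matching the trigger — so the feature that spreads is manner.
Place and voice are unchanged, so the assimilation is partial, not total.
Checking the remaining alternations: /β/ → [b] before /ɖ/ (fricative → stop, matching a stop); /β/ → [b] before /d/ (fricative → stop, matching a stop) — only manner changes, and always toward the following segment.
No alternation appears in [ɟʊββɪ], [ʃəβθi]: there the adjacent consonants already agree in manner (/β/ and /β/ are both fricatives; /β/ and /θ/ are both fricatives), so these forms are consistent with the same rule.
Since the segment that changes precedes the conditioning segment, the assimilation is regressive.

regressive manner assimilation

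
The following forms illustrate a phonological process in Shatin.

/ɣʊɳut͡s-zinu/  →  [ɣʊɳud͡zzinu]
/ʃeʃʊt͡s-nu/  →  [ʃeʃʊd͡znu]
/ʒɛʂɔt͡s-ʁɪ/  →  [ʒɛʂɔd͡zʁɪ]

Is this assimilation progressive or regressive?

Underlying /t͡s/ is realised as [d͡z] next to /z/; /z/ itself does not change.
/t͡s/ is voiceless while /z/ is voiced; the output [d͡z] is voiced, matching the trigger — so the feature that spreads is voicing.
Checking the remaining alternations: /t͡s/ → [d͡z] before /n/ (voiceless → voiced, matching voiced); /t͡s/ → [d͡z] before /ʁ/ (voiceless → voiced, matching voiced) — only voicing changes, and always toward the following segment.
The trigger is the following segment, so the direction is regressive (anticipatory).

regressive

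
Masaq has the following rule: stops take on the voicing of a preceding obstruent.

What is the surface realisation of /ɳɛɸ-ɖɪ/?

/ɖ/ is a voiced retroflex stop. The preceding trigger /ɸ/ is voiceless, so /ɖ/ must become voiceless as well.
The voiceless retroflex stop is [ʈ], so /ɖ/ → [ʈ].

[ɳɛɸʈɪ]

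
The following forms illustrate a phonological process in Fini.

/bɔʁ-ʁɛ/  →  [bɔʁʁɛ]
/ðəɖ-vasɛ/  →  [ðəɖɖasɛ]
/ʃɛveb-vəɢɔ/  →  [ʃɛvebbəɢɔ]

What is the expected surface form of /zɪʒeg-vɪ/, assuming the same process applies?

[zɪʒeggɪ]

The data show progressive total assimilation (/v/ → [ɖ] after /ɖ/; /v/ → [b] after /b/): in every case the target segment becomes identical to its preceding neighbour, copying more than a single feature.
In [bɔʁʁɛ] the two consonants at the boundary are already identical (/ʁ/ + /ʁ/), so the rule applies vacuously and nothing changes.
/v/ is the segment targeted by the rule; it sits immediately after /g/, so it assimilates completely and surfaces as [g].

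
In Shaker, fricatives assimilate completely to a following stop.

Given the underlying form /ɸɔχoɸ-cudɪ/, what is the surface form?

[ɸɔχoccudɪ]

/ɸ/ is the segment targeted by the rule; it sits immediately before /c/, so it assimilates completely and surfaces as [c].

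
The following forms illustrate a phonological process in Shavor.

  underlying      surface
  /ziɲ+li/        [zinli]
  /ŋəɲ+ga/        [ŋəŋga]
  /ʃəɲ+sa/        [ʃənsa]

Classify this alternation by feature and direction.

regressive place assimilation

Comparing underlying and surface forms, /ɲ/ → [n] is the alternation; the neighbouring /l/ is constant.
The change palatal → alveolar matches the place of the following /l/, identifying this as place assimilation.
Manner and voice are unchanged, so the assimilation is partial, not total.
Checking the remaining alternations: /ɲ/ → [ŋ] before /g/ (palatal → velar, matching velar); /ɲ/ → [n] before /s/ (palatal → alveolar, matching alveolar) — only place changes, and always toward the following segment.
Since the segment that changes precedes the conditioning segment, the assimilation is regressive.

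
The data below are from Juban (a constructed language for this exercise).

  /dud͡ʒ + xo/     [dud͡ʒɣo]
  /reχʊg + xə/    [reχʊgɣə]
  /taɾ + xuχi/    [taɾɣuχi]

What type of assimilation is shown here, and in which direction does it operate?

Underlying /x/ is realised as [ɣ] next to /d͡ʒ/; /d͡ʒ/ itself does not change.
/x/ is voiceless while /d͡ʒ/ is voiced; the output [ɣ] is voiced, matching the trigger — so the feature that spreads is voicing.
Place and manner are unchanged, so the assimilation is partial, not total.
The other alternating forms pattern the same way: /x/ → [ɣ] after /g/ (voiceless → voiced, matching voiced); /x/ → [ɣ] after /ɾ/ (voiceless → voiced, matching voiced) — only voicing changes, and always toward the preceding segment.
The trigger is the preceding segment, so the direction is progressive (perseverative).

progressive voicing assimilation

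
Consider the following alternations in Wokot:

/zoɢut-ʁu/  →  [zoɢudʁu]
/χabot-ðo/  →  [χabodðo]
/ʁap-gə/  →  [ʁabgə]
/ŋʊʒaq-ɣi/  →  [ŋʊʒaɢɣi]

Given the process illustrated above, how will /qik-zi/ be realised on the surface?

The data show regressive voicing assimilation: /t/ → [d] before /ʁ/; /t/ → [d] before /ð/; /p/ → [b] before /g/; /q/ → [ɢ] before /ɣ/. In each pair only voicing changes, matching the following consonant, while place and manner stay constant.
The rule targets /k/ (voiceless velar stop), which sits before the trigger /z/ (voiced).
The voiced velar stop is [g], so /k/ → [g].

[qigzi]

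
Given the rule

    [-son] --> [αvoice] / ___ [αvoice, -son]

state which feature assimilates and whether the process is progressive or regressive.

The shared variable α links the value of [voice] on the target to the same value on the neighbouring segment, so voicing is the feature that assimilates.
The conditioning segment sits to the right of the focus bar, meaning the trigger follows the segment that changes — regressive assimilation.

regressive voicing assimilation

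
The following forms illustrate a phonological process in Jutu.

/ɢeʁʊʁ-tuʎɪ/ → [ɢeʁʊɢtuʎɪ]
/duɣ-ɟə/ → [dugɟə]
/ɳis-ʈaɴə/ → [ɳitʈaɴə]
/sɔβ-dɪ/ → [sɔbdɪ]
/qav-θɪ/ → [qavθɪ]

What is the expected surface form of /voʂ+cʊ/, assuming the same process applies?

The data show regressive manner assimilation: /ʁ/ → [ɢ] before /t/; /ɣ/ → [g] before /ɟ/; /s/ → [t] before /ʈ/; /β/ → [b] before /d/. In each pair only manner changes, matching the following consonant, while place and voice stay constant.
Nothing changes in [qavθɪ]: there the adjacent consonants already agree in manner (/v/ and /θ/ are both fricatives), so this form is consistent with the same rule.
The rule targets /ʂ/ (voiceless retroflex fricative), which sits before the trigger /c/ (stop).
Changing only its manner to stop gives [ʈ] — the voiceless retroflex stop.

[voʈcʊ]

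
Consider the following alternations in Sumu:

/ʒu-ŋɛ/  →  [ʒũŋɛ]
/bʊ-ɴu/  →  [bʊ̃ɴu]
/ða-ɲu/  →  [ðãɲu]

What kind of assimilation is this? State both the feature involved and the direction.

regressive nasality assimilation (vowel nasalisation)

The vowel /u/ surfaces as nasalised [ũ] next to the following nasal /ŋ/ — it has acquired the [+nasal] feature of its neighbour.
The other forms show the same pattern: /ʊ/ → [ʊ̃] before /ɴ/; /a/ → [ã] before /ɲ/ — each time a vowel is nasalised next to a following nasal.
Because the conditioning nasal is to the right of the vowel that changes, the process is regressive (anticipatory).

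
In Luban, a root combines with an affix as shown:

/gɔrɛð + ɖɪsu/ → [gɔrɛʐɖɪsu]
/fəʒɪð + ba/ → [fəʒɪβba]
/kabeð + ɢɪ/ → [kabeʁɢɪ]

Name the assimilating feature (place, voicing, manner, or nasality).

The segment that alternates is /ð/, which surfaces as [ʐ] when adjacent to /ɖ/.
The change dental → retroflex matches the place of the following /ɖ/, identifying this as place assimilation.
Checking the remaining alternations: /ð/ → [β] before /b/ (dental → bilabial, matching bilabial); /ð/ → [ʁ] before /ɢ/ (dental → uvular, matching uvular) — only place changes, and always toward the following segment.

place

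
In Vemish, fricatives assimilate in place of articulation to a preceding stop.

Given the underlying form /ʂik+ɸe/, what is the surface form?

/ɸ/ is a voiceless bilabial fricative. The preceding trigger /k/ is velar, so /ɸ/ must become velar as well.
The voiceless velar fricative is [x], so /ɸ/ → [x].

[ʂikxe]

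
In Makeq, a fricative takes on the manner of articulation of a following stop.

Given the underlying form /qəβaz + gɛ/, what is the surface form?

/z/ is a voiced alveolar fricative. The following trigger /g/ is a stop, so /z/ must become a stop as well.
A voiced alveolar stop is [d], so the surface segment is [d].

[qəβadgɛ]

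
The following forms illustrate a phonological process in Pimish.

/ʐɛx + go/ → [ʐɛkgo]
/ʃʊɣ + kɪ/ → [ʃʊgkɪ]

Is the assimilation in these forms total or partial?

Underlying /x/ is realised as [k] next to /g/; /g/ itself does not change.
/x/ is a fricative while /g/ is a stop; the output [k] is a stop, matching the trigger — so the feature that spreads is manner.
Place and voice are unchanged, so the assimilation is partial, not total.
Checking the remaining alternation: /ɣ/ → [g] before /k/ (fricative → stop, matching a stop) — only manner changes, and always toward the following segment.

partial assimilation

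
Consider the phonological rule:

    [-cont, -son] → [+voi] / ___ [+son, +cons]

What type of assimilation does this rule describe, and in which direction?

The structural change is [+voi], and the conditioning segment [+son, +cons] (a sonorant consonant) is itself voiced, so the target comes to share the voicing of its neighbour — voicing assimilation.
Since the environment is written after the underscore, the trigger follows the target; the direction is regressive.

regressive voicing assimilation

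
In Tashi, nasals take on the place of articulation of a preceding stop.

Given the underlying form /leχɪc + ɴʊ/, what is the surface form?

The rule targets /ɴ/ (voiced uvular nasal), which sits after the trigger /c/ (palatal).
A voiced palatal nasal is [ɲ], so the surface segment is [ɲ].

[leχɪcɲʊ]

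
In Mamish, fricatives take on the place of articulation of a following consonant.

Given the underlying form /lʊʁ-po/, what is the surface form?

[lʊβpo]

The rule targets /ʁ/ (voiced uvular fricative), which sits before the trigger /p/ (bilabial).
A voiced bilabial fricative is [β], so the surface segment is [β].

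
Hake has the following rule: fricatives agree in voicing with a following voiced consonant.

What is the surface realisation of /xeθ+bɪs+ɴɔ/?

[xeðbɪzɴɔ]

The rule targets /θ/ (voiceless dental fricative), which sits before the trigger /b/ (voiced).
Changing only its voicing to voiced gives [ð] — the voiced dental fricative.
At the second juncture, /s/ likewise becomes [z] adjacent to /ɴ/.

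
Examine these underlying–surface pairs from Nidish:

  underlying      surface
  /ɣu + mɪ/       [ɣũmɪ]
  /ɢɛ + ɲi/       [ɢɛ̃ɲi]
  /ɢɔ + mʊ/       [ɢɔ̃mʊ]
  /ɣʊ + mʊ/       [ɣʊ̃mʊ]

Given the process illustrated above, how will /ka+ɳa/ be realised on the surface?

The data show regressive nasality assimilation (vowel nasalisation): /u/ → [ũ] before /m/; /ɛ/ → [ɛ̃] before /ɲ/; /ɔ/ → [ɔ̃] before /m/; /ʊ/ → [ʊ̃] before /m/ — a vowel is nasalised by an immediately following nasal consonant.
The vowel /a/ is adjacent to the following nasal /ɳ/, so it acquires [+nasal] and surfaces as [ã].

[kãɳa]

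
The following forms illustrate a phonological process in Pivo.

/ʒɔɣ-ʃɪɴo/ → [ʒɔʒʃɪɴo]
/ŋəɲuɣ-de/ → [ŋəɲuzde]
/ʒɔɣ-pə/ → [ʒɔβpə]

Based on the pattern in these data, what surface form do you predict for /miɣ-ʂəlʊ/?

[miʐʂəlʊ]

The data show regressive place assimilation: /ɣ/ → [ʒ] before /ʃ/; /ɣ/ → [z] before /d/; /ɣ/ → [β] before /p/. In each pair only place changes, matching the following consonant, while manner and voice stay constant.
The rule targets /ɣ/ (voiced velar fricative), which sits before the trigger /ʂ/ (retroflex).
The voiced retroflex fricative is [ʐ], so /ɣ/ → [ʐ].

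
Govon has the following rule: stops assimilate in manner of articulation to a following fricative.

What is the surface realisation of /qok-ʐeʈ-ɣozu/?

[qoxʐeʂɣozu]

The rule targets /k/ (voiceless velar stop), which sits before the trigger /ʐ/ (fricative).
Changing only its manner to fricative gives [x] — the voiceless velar fricative.
The same rule applies at the second boundary: /ʈ/ → [ʂ] next to /ɣ/.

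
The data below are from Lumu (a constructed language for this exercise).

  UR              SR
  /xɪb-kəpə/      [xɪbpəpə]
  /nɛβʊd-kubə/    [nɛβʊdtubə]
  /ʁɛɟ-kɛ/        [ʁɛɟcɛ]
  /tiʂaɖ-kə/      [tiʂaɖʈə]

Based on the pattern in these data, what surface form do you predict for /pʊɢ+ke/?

[pʊɢqe]

The data show progressive place assimilation: /k/ → [p] after /b/; /k/ → [t] after /d/; /k/ → [c] after /ɟ/; /k/ → [ʈ] after /ɖ/. In each pair only place changes, matching the preceding consonant, while manner and voice stay constant.
/k/ is a voiceless velar stop. The preceding trigger /ɢ/ is uvular, so /k/ must become uvular as well.
The voiceless uvular stop is [q], so /k/ → [q].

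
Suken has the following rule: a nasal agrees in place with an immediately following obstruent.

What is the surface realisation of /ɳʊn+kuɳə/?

/n/ is a voiced alveolar nasal. The following trigger /k/ is velar, so /n/ must become velar as well.
Changing only its place to velar gives [ŋ] — the voiced velar nasal.

[ɳʊŋkuɳə]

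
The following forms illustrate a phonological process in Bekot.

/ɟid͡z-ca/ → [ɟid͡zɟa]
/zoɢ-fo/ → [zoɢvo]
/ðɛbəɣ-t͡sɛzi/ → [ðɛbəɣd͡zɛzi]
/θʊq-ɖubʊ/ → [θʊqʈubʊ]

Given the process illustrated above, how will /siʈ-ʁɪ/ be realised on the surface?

[siʈχɪ]

The data show progressive voicing assimilation: /c/ → [ɟ] after /d͡z/; /f/ → [v] after /ɢ/; /t͡s/ → [d͡z] after /ɣ/; /ɖ/ → [ʈ] after /q/. In each pair only voicing changes, matching the preceding consonant, while place and manner stay constant.
/ʁ/ is a voiced uvular fricative. The preceding trigger /ʈ/ is voiceless, so /ʁ/ must become voiceless as well.
Changing only its voicing to voiceless gives [χ] — the voiceless uvular fricative.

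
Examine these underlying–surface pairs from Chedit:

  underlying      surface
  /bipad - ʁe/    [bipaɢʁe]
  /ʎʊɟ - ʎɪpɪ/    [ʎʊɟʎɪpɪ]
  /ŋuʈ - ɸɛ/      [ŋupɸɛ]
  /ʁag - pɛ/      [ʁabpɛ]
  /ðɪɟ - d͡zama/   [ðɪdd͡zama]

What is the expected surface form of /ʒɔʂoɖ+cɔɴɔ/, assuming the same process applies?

[ʒɔʂoɟcɔɴɔ]

The data show regressive place assimilation: /d/ → [ɢ] before /ʁ/; /ʈ/ → [p] before /ɸ/; /g/ → [b] before /p/; /ɟ/ → [d] before /d͡z/. In each pair only place changes, matching the following consonant, while manner and voice stay constant.
Nothing changes in [ʎʊɟʎɪpɪ]: there the adjacent consonants already agree in place (/ɟ/ and /ʎ/ are both palatal), so this form is consistent with the same rule.
The rule targets /ɖ/ (voiced retroflex stop), which sits before the trigger /c/ (palatal).
A voiced palatal stop is [ɟ], so the surface segment is [ɟ].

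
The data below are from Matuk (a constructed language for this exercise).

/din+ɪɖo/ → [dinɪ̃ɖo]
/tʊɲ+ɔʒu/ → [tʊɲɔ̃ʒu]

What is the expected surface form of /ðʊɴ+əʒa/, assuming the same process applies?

The data show progressive nasality assimilation (vowel nasalisation): /ɪ/ → [ɪ̃] after /n/; /ɔ/ → [ɔ̃] after /ɲ/ — a vowel is nasalised by an immediately preceding nasal consonant.
/ə/ sits next to the nasal /ɴ/ and is therefore nasalised to [ə̃].

[ðʊɴə̃ʒa]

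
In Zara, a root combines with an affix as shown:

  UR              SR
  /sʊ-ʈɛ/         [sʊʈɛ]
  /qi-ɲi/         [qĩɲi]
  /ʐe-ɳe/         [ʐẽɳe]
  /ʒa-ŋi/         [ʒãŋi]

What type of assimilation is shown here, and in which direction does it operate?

regressive nasality assimilation (vowel nasalisation)

The vowel /i/ surfaces as nasalised [ĩ] next to the following nasal /ɲ/ — it has acquired the [+nasal] feature of its neighbour.
Likewise in the remaining data: /e/ → [ẽ] before /ɳ/; /a/ → [ã] before /ŋ/ — each time a vowel is nasalised next to a following nasal.
No change occurs in [sʊʈɛ] because the vowel at the boundary is adjacent to an oral consonant, not a nasal (/ʊ/ next to /ʈ/).
Because the conditioning nasal is to the right of the vowel that changes, the process is regressive (anticipatory).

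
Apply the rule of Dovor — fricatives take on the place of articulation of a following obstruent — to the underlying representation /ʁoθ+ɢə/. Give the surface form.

[ʁoχɢə]

/θ/ is a voiceless dental fricative. The following trigger /ɢ/ is uvular, so /θ/ must become uvular as well.
The voiceless uvular fricative is [χ], so /θ/ → [χ].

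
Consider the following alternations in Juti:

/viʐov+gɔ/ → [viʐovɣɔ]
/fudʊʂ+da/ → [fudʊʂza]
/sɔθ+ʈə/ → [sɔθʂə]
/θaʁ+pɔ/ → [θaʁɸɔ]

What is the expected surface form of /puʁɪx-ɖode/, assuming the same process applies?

The data show progressive manner assimilation: /g/ → [ɣ] after /v/; /d/ → [z] after /ʂ/; /ʈ/ → [ʂ] after /θ/; /p/ → [ɸ] after /ʁ/. In each pair only manner changes, matching the preceding consonant, while place and voice stay constant.
The rule targets /ɖ/ (voiced retroflex stop), which sits after the trigger /x/ (fricative).
The voiced retroflex fricative is [ʐ], so /ɖ/ → [ʐ].

[puʁɪxʐode]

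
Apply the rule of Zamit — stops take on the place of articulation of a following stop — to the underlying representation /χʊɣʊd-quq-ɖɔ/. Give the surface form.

/d/ is a voiced alveolar stop. The following trigger /q/ is uvular, so /d/ must become uvular as well.
The voiced uvular stop is [ɢ], so /d/ → [ɢ].
The same rule applies at the second boundary: /q/ → [ʈ] next to /ɖ/.

[χʊɣʊɢquʈɖɔ]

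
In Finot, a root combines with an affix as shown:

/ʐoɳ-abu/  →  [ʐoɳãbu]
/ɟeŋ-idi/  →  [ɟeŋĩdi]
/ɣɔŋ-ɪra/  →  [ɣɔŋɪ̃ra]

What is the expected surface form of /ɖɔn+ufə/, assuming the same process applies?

[ɖɔnũfə]

The data show progressive nasality assimilation (vowel nasalisation): /a/ → [ã] after /ɳ/; /i/ → [ĩ] after /ŋ/; /ɪ/ → [ɪ̃] after /ŋ/ — a vowel is nasalised by an immediately preceding nasal consonant.
/u/ sits next to the nasal /n/ and is therefore nasalised to [ũ].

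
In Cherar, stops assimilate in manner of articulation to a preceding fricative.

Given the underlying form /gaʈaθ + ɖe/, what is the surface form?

[gaʈaθʐe]

/ɖ/ is a voiced retroflex stop. The preceding trigger /θ/ is a fricative, so /ɖ/ must become a fricative as well.
The voiced retroflex fricative is [ʐ], so /ɖ/ → [ʐ].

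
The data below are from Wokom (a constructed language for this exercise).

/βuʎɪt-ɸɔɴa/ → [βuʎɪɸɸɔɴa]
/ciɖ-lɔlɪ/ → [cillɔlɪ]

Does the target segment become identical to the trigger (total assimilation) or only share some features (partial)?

total assimilation

Underlying /t/ is realised as [ɸ] next to /ɸ/; /ɸ/ itself does not change.
The output [ɸ] is identical to the trigger /ɸ/ — every feature (place, manner, voicing) has been copied — so this is total assimilation.
The remaining alternation confirms this: /ɖ/ → [l] before /l/ — in each case the output is a copy of the following consonant.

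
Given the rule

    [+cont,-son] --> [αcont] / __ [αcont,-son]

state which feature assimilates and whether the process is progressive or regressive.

regressive manner assimilation

The shared variable α links the value of [cont] on the target to that of the neighbouring obstruent. [cont] distinguishes stops from fricatives — a manner-of-articulation feature — so this is manner assimilation.
The conditioning segment sits to the right of the focus bar, meaning the trigger follows the segment that changes — regressive assimilation.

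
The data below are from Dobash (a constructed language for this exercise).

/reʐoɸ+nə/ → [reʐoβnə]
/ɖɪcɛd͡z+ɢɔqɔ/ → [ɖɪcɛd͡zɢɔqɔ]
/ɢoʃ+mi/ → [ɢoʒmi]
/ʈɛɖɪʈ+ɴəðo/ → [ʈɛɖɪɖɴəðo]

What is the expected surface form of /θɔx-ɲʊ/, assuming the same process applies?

The data show regressive voicing assimilation: /ɸ/ → [β] before /n/; /ʃ/ → [ʒ] before /m/; /ʈ/ → [ɖ] before /ɴ/. In each pair only voicing changes, matching the following consonant, while place and manner stay constant.
Nothing changes in [ɖɪcɛd͡zɢɔqɔ]: there the adjacent consonants already agree in voicing (/d͡z/ and /ɢ/ are both voiced), so this form is consistent with the same rule.
/x/ is a voiceless velar fricative. The following trigger /ɲ/ is voiced, so /x/ must become voiced as well.
A voiced velar fricative is [ɣ], so the surface segment is [ɣ].

[θɔɣɲʊ]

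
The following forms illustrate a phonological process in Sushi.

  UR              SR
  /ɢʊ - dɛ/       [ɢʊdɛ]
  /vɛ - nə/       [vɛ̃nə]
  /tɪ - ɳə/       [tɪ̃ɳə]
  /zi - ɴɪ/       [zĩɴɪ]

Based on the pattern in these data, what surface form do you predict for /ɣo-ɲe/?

[ɣõɲe]

The data show regressive nasality assimilation (vowel nasalisation): /ɛ/ → [ɛ̃] before /n/; /ɪ/ → [ɪ̃] before /ɳ/; /i/ → [ĩ] before /ɴ/ — a vowel is nasalised by an immediately following nasal consonant.
No change occurs in [ɢʊdɛ] because the vowel at the boundary is adjacent to an oral consonant, not a nasal (/ʊ/ next to /d/).
/o/ sits next to the nasal /ɲ/ and is therefore nasalised to [õ].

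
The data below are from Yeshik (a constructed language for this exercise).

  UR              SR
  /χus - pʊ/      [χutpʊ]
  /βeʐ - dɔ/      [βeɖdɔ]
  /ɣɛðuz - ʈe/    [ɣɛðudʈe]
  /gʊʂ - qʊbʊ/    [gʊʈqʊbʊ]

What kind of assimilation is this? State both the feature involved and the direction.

regressive manner assimilation

The segment that alternates is /s/, which surfaces as [t] when adjacent to /p/.
/s/ is a fricative while /p/ is a stop; the output [t] is a stop, matching the trigger — so the feature that spreads is manner.
Place and voice are unchanged, so the assimilation is partial, not total.
The same holds elsewhere in the data: /ʐ/ → [ɖ] before /d/ (fricative → stop, matching a stop); /z/ → [d] before /ʈ/ (fricative → stop, matching a stop); /ʂ/ → [ʈ] before /q/ (fricative → stop, matching a stop) — only manner changes, and always toward the following segment.
The trigger is the following segment, so the direction is regressive (anticipatory).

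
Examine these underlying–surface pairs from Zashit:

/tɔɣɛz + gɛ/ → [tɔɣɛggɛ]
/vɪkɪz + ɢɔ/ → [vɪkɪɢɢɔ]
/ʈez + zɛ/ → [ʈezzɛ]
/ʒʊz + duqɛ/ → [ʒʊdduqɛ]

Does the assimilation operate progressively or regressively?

regressive

Comparing underlying and surface forms, /z/ → [g] is the alternation; the neighbouring /g/ is constant.
The output [g] is identical to the trigger /g/ — every feature (place, manner, voicing) has been copied — so this is total assimilation.
The remaining alternations confirm this: /z/ → [ɢ] before /ɢ/; /z/ → [d] before /d/ — in each case the output is a copy of the following consonant.
In [ʈezzɛ] the two consonants at the boundary are already identical (/z/ + /z/), so the rule applies vacuously and nothing changes.
The trigger is the following segment, so the direction is regressive (anticipatory).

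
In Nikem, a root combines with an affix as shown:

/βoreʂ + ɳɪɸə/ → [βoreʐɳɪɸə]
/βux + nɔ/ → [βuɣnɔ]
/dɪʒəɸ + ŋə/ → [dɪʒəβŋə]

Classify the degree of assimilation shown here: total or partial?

partial assimilation

Comparing underlying and surface forms, /ʂ/ → [ʐ] is the alternation; the neighbouring /ɳ/ is constant.
The change voiceless → voiced matches the voicing of the following /ɳ/, identifying this as voicing assimilation.
Place and manner are unchanged, so the assimilation is partial, not total.
Checking the remaining alternations: /x/ → [ɣ] before /n/ (voiceless → voiced, matching voiced); /ɸ/ → [β] before /ŋ/ (voiceless → voiced, matching voiced) — only voicing changes, and always toward the following segment.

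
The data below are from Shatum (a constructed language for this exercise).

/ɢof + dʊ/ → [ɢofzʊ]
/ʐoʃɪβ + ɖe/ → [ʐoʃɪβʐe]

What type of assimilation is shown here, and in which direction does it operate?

progressive manner assimilation

The segment that alternates is /d/, which surfaces as [z] when adjacent to /f/.
The change stop → fricative matches the manner of the preceding /f/, identifying this as manner assimilation.
Place and voice are unchanged, so the assimilation is partial, not total.
The other alternating form patterns the same way: /ɖ/ → [ʐ] after /β/ (stop → fricative, matching a fricative) — only manner changes, and always toward the preceding segment.
The trigger is the preceding segment, so the direction is progressive (perseverative).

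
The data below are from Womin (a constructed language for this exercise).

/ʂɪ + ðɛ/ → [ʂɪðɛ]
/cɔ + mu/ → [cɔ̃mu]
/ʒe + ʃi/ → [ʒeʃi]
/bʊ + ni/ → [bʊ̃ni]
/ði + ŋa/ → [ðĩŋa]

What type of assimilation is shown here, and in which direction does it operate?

The vowel /ɔ/ surfaces as nasalised [ɔ̃] next to the following nasal /m/ — it has acquired the [+nasal] feature of its neighbour.
The other forms show the same pattern: /ʊ/ → [ʊ̃] before /n/; /i/ → [ĩ] before /ŋ/ — each time a vowel is nasalised next to a following nasal.
No change occurs in [ʂɪðɛ], [ʒeʃi] because the vowel at the boundary is adjacent to an oral consonant, not a nasal (/ɪ/ next to /ð/; /e/ next to /ʃ/).
Because the conditioning nasal is to the right of the vowel that changes, the process is regressive (anticipatory).

regressive nasality assimilation (vowel nasalisation)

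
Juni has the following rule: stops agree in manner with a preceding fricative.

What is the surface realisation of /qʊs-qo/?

[qʊsχo]

/q/ is a voiceless uvular stop. The preceding trigger /s/ is a fricative, so /q/ must become a fricative as well.
Changing only its manner to fricative gives [χ] — the voiceless uvular fricative.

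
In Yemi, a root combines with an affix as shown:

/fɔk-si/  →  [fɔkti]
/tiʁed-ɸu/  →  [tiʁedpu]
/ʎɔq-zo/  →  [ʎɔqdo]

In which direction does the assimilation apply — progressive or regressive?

progressive

Underlying /s/ is realised as [t] next to /k/; /k/ itself does not change.
The change fricative → stop matches the manner of the preceding /k/, identifying this as manner assimilation.
Checking the remaining alternations: /ɸ/ → [p] after /d/ (fricative → stop, matching a stop); /z/ → [d] after /q/ (fricative → stop, matching a stop) — only manner changes, and always toward the preceding segment.
Since the segment that changes follows the conditioning segment, the assimilation is progressive.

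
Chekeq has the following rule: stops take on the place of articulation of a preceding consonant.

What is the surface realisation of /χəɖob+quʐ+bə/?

[χəɖobpuʐɖə]

/q/ is a voiceless uvular stop. The preceding trigger /b/ is bilabial, so /q/ must become bilabial as well.
The voiceless bilabial stop is [p], so /q/ → [p].
At the second juncture, /b/ likewise becomes [ɖ] adjacent to /ʐ/.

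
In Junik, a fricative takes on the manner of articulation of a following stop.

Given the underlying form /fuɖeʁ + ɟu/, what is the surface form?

[fuɖeɢɟu]

/ʁ/ is a voiced uvular fricative. The following trigger /ɟ/ is a stop, so /ʁ/ must become a stop as well.
A voiced uvular stop is [ɢ], so the surface segment is [ɢ].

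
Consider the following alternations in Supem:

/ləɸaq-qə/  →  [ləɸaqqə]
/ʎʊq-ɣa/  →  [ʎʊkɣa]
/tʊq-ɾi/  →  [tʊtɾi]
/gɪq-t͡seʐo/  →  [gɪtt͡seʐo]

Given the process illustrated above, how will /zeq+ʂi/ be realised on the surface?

The data show regressive place assimilation: /q/ → [k] before /ɣ/; /q/ → [t] before /ɾ/; /q/ → [t] before /t͡s/. In each pair only place changes, matching the following consonant, while manner and voice stay constant.
Nothing changes in [ləɸaqqə]: there the adjacent consonants already agree in place (/q/ and /q/ are both uvular), so this form is consistent with the same rule.
/q/ is a voiceless uvular stop. The following trigger /ʂ/ is retroflex, so /q/ must become retroflex as well.
The voiceless retroflex stop is [ʈ], so /q/ → [ʈ].

[zeʈʂi]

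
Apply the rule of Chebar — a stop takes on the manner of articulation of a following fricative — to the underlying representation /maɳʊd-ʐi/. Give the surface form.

[maɳʊzʐi]

The rule targets /d/ (voiced alveolar stop), which sits before the trigger /ʐ/ (fricative).
The voiced alveolar fricative is [z], so /d/ → [z].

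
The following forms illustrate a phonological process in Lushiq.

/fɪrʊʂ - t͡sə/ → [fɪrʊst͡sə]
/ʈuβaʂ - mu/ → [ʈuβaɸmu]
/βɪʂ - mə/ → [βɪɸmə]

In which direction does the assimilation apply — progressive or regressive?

regressive

The segment that alternates is /ʂ/, which surfaces as [s] when adjacent to /t͡s/.
The change retroflex → alveolar matches the place of the following /t͡s/, identifying this as place assimilation.
The same holds elsewhere in the data: /ʂ/ → [ɸ] before /m/ (retroflex → bilabial, matching bilabial) — only place changes, and always toward the following segment.
Since the segment that changes precedes the conditioning segment, the assimilation is regressive.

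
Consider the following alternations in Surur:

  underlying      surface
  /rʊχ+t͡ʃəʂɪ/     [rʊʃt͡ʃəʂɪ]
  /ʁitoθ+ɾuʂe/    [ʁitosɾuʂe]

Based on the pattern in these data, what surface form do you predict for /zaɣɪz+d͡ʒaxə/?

The data show regressive place assimilation: /χ/ → [ʃ] before /t͡ʃ/; /θ/ → [s] before /ɾ/. In each pair only place changes, matching the following consonant, while manner and voice stay constant.
/z/ is a voiced alveolar fricative. The following trigger /d͡ʒ/ is postalveolar, so /z/ must become postalveolar as well.
A voiced postalveolar fricative is [ʒ], so the surface segment is [ʒ].

[zaɣɪʒd͡ʒaxə]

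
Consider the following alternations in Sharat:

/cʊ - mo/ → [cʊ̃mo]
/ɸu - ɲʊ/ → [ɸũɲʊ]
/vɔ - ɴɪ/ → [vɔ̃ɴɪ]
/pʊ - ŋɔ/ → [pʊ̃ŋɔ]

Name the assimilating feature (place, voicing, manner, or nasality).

nasality

The vowel /ʊ/ surfaces as nasalised [ʊ̃] next to the following nasal /m/ — it has acquired the [+nasal] feature of its neighbour.
The other forms show the same pattern: /u/ → [ũ] before /ɲ/; /ɔ/ → [ɔ̃] before /ɴ/; /ʊ/ → [ʊ̃] before /ŋ/ — each time a vowel is nasalised next to a following nasal.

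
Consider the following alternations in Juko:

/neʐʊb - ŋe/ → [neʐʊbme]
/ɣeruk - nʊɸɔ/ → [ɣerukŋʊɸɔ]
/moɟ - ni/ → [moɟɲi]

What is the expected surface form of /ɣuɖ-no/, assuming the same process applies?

The data show progressive place assimilation: /ŋ/ → [m] after /b/; /n/ → [ŋ] after /k/; /n/ → [ɲ] after /ɟ/. In each pair only place changes, matching the preceding consonant, while manner and voice stay constant.
The rule targets /n/ (voiced alveolar nasal), which sits after the trigger /ɖ/ (retroflex).
The voiced retroflex nasal is [ɳ], so /n/ → [ɳ].

[ɣuɖɳo]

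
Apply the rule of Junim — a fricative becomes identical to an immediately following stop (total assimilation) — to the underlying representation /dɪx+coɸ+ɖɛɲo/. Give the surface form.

[dɪccoɖɖɛɲo]

/x/ is the segment targeted by the rule; it sits immediately before /c/, so it assimilates completely and surfaces as [c].
The same rule applies at the second boundary: /ɸ/ → [ɖ] next to /ɖ/.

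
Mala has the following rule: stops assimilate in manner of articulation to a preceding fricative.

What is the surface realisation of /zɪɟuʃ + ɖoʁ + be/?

The rule targets /ɖ/ (voiced retroflex stop), which sits after the trigger /ʃ/ (fricative).
A voiced retroflex fricative is [ʐ], so the surface segment is [ʐ].
The same rule applies at the second boundary: /b/ → [β] next to /ʁ/.

[zɪɟuʃʐoʁβe]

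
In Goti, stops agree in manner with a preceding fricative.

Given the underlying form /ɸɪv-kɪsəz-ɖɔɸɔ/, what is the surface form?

/k/ is a voiceless velar stop. The preceding trigger /v/ is a fricative, so /k/ must become a fricative as well.
Changing only its manner to fricative gives [x] — the voiceless velar fricative.
The same rule applies at the second boundary: /ɖ/ → [ʐ] next to /z/.

[ɸɪvxɪsəzʐɔɸɔ]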